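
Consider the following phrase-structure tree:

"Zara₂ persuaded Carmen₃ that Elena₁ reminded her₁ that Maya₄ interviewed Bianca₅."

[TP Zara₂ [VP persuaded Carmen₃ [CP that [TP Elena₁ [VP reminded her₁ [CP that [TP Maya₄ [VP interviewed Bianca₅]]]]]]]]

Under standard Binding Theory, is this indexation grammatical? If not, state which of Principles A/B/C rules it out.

The two coindexed NPs are *Elena₁* and *her₁*.
*her₁* is a pronoun. Its binding domain is the embedded TP, whose subject is Elena₁.
*Elena₁* c-commands it within that domain and carries the same index.
The pronoun is locally bound → Principle B violation.

Principle B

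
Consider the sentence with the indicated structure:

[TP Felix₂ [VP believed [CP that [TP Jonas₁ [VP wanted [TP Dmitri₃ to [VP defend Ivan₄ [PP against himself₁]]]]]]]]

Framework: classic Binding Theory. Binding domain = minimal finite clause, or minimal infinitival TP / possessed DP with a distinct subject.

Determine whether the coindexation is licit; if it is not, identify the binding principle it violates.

The two coindexed NPs are *Jonas₁* and *himself₁*.
*himself₁* is an anaphor. Principle A requires it to be bound within its binding domain — the embedded TP, whose subject is Dmitri₃.
Within that domain it is c-commanded by *Dmitri₃*, *Ivan₄*, none of which share its index.
*Jonas₁* does c-command the anaphor, but from outside its binding domain.
The anaphor is unbound in its domain → Principle A violation.

Principle A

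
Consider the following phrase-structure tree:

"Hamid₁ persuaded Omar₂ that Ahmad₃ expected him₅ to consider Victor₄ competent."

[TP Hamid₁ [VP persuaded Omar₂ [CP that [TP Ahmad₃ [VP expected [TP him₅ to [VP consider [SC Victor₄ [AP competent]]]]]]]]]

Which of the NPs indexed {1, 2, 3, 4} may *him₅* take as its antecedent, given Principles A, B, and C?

{1, 2}

*him* is a pronoun, so Principle B applies: it must be free in its binding domain.
Binding domain of *him₅*: the embedded TP, whose subject is Ahmad₃.
*Hamid₁* c-commands the pronoun but from outside its binding domain, and is not c-commanded by it → coindexation permitted.
*Omar₂* c-commands the pronoun but from outside its binding domain, and is not c-commanded by it → coindexation permitted.
*Ahmad₃* c-commands the pronoun within its binding domain → coindexation would violate Principle B.
*Victor₄*: the pronoun c-commands this R-expression → coindexation would violate Principle C on *Victor₄*.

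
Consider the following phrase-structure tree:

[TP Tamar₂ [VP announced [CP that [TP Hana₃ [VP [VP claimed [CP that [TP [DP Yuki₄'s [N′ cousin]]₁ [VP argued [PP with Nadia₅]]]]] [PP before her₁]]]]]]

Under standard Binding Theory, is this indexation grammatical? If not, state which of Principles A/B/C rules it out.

grammatical

The two coindexed NPs are *[Yuki₄'s cousin]₁* and *her₁*.
*her₁* is a pronoun; its binding domain is the embedded TP, whose subject is Hana₃. Within that domain it is c-commanded only by *Hana₃*, which carries a different index — the pronoun is free locally, so Principle B holds.
*[Yuki₄'s cousin]₁* is an R-expression; *her₁* does not c-command it, and no other NP shares its index, so Principle C is satisfied.
All principles are respected.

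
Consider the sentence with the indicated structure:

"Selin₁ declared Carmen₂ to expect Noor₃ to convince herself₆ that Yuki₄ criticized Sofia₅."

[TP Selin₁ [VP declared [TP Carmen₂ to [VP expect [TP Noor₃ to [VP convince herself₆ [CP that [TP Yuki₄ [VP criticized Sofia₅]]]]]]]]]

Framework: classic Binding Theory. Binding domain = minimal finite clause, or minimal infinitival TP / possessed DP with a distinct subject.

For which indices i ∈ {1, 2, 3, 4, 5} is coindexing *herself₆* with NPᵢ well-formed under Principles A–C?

*herself* is an anaphor, so Principle A applies: it must be bound in its binding domain.
Binding domain of *herself₆*: the embedded TP, whose subject is Noor₃.
*Selin₁* c-commands the anaphor but is outside its binding domain → cannot satisfy Principle A.
*Carmen₂* c-commands the anaphor but is outside its binding domain → cannot satisfy Principle A.
*Noor₃* c-commands the anaphor within its binding domain → licit binder.
*Yuki₄* does not c-command the anaphor → cannot bind it.
*Sofia₅* does not c-command the anaphor → cannot bind it.

{3}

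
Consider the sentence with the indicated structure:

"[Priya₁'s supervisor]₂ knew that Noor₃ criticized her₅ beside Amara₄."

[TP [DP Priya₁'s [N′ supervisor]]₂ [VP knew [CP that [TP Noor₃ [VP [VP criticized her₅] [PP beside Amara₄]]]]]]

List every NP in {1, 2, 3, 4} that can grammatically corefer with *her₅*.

*her* is a pronoun, so Principle B applies: it must be free in its binding domain.
Binding domain of *her₅*: the embedded TP, whose subject is Noor₃.
*Priya₁* and the pronoun do not c-command one another → neither Principle B nor Principle C is at stake; coindexation permitted.
*[Priya₁'s supervisor]₂* c-commands the pronoun but from outside its binding domain, and is not c-commanded by it → coindexation permitted.
*Noor₃* c-commands the pronoun within its binding domain → coindexation would violate Principle B.
*Amara₄* and the pronoun do not c-command one another → neither Principle B nor Principle C is at stake; coindexation permitted.

{1, 2, 4}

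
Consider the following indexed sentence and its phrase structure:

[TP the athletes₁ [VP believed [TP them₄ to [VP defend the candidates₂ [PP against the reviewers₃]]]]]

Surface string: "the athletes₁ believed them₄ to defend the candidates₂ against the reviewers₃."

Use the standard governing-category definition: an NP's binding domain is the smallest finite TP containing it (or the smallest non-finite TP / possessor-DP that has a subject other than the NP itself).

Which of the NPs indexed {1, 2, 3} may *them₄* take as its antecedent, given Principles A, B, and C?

none

*them* is a pronoun, so Principle B applies: it must be free in its binding domain.
Binding domain of *them₄*: the matrix TP, whose subject is the athletes₁.
*the athletes₁* c-commands the pronoun within its binding domain → coindexation would violate Principle B.
*the candidates₂*: the pronoun c-commands this R-expression → coindexation would violate Principle C on *the candidates₂*.
*the reviewers₃*: the pronoun c-commands this R-expression → coindexation would violate Principle C on *the reviewers₃*.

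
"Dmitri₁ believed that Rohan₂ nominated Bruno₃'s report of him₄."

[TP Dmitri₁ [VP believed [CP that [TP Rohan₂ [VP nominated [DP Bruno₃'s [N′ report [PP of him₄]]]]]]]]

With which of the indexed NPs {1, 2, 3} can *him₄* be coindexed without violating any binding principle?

*him* is a pronoun, so Principle B applies: it must be free in its binding domain.
Binding domain of *him₄*: the possessed DP, whose subject is Bruno₃.
*Dmitri₁* c-commands the pronoun but from outside its binding domain, and is not c-commanded by it → coindexation permitted.
*Rohan₂* c-commands the pronoun but from outside its binding domain, and is not c-commanded by it → coindexation permitted.
*Bruno₃* c-commands the pronoun within its binding domain → coindexation would violate Principle B.

{1, 2}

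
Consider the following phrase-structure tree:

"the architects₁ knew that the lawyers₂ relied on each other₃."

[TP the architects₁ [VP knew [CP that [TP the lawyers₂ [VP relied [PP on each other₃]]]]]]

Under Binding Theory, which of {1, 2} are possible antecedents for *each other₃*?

{2}

*each other* is an anaphor, so Principle A applies: it must be bound in its binding domain.
Binding domain of *each other₃*: the embedded TP, whose subject is the lawyers₂.
*the architects₁* c-commands the anaphor but is outside its binding domain → cannot satisfy Principle A.
*the lawyers₂* c-commands the anaphor within its binding domain → licit binder.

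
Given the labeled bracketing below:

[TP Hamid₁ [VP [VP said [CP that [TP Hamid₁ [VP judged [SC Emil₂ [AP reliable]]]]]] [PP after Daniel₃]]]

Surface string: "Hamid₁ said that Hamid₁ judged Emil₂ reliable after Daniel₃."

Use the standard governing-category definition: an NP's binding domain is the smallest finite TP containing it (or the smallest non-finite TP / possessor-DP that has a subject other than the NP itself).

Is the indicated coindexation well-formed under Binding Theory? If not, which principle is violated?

Principle C

The two coindexed NPs are *Hamid₁* (the lower occurrence) and *Hamid₁* (the higher occurrence).
*Hamid₁* (the lower occurrence) is an R-expression. Principle C requires it to be free everywhere.
*Hamid₁* (the higher occurrence) c-commands it and carries the same index.
The R-expression is bound → Principle C violation.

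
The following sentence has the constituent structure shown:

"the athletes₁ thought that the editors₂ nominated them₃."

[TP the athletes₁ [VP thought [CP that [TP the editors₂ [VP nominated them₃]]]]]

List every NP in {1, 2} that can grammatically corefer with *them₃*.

*them* is a pronoun, so Principle B applies: it must be free in its binding domain.
Binding domain of *them₃*: the embedded TP, whose subject is the editors₂.
*the athletes₁* c-commands the pronoun but from outside its binding domain, and is not c-commanded by it → coindexation permitted.
*the editors₂* c-commands the pronoun within its binding domain → coindexation would violate Principle B.

{1}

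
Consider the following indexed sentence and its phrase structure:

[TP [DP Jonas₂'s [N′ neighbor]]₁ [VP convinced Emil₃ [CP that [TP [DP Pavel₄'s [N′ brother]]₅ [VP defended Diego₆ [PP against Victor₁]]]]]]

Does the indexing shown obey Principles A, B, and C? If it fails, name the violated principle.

The two coindexed NPs are *[Jonas₂'s neighbor]₁* and *Victor₁*.
*Victor₁* is an R-expression. Principle C requires it to be free everywhere.
*[Jonas₂'s neighbor]₁* c-commands it and carries the same index.
The R-expression is bound → Principle C violation.

Principle C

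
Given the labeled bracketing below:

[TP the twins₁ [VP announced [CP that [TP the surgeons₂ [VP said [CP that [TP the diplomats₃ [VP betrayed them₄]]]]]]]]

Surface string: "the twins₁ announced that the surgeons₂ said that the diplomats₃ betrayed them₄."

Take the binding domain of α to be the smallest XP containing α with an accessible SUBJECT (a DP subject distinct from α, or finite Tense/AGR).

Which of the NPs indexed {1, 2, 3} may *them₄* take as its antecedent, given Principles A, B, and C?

*them* is a pronoun, so Principle B applies: it must be free in its binding domain.
Binding domain of *them₄*: the embedded TP, whose subject is the diplomats₃.
*the twins₁* c-commands the pronoun but from outside its binding domain, and is not c-commanded by it → coindexation permitted.
*the surgeons₂* c-commands the pronoun but from outside its binding domain, and is not c-commanded by it → coindexation permitted.
*the diplomats₃* c-commands the pronoun within its binding domain → coindexation would violate Principle B.

{1, 2}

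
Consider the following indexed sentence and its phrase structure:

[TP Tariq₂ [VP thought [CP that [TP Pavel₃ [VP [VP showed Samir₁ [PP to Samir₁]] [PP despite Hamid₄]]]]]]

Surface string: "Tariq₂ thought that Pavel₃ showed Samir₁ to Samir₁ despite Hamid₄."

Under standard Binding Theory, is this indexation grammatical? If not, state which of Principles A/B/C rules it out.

The two coindexed NPs are *Samir₁* (the higher occurrence) and *Samir₁* (the lower occurrence).
*Samir₁* (the lower occurrence) is an R-expression. Principle C requires it to be free everywhere.
*Samir₁* (the higher occurrence) c-commands it and carries the same index.
The R-expression is bound → Principle C violation.

Principle C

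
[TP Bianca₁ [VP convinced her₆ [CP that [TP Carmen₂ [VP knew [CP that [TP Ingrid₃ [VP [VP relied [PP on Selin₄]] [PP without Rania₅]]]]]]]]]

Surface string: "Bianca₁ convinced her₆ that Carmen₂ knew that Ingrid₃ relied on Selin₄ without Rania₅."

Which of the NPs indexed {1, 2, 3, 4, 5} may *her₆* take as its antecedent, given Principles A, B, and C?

*her* is a pronoun, so Principle B applies: it must be free in its binding domain.
Binding domain of *her₆*: the matrix TP, whose subject is Bianca₁.
*Bianca₁* c-commands the pronoun within its binding domain → coindexation would violate Principle B.
*Carmen₂*: the pronoun c-commands this R-expression → coindexation would violate Principle C on *Carmen₂*.
*Ingrid₃*: the pronoun c-commands this R-expression → coindexation would violate Principle C on *Ingrid₃*.
*Selin₄*: the pronoun c-commands this R-expression → coindexation would violate Principle C on *Selin₄*.
*Rania₅*: the pronoun c-commands this R-expression → coindexation would violate Principle C on *Rania₅*.

none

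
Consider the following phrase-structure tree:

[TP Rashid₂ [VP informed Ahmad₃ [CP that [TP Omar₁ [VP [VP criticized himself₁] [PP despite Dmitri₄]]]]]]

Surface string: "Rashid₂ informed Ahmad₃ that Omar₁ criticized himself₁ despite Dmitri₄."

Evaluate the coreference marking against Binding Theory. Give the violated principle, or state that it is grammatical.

grammatical

The two coindexed NPs are *Omar₁* and *himself₁*.
*himself₁* is an anaphor; its binding domain is the embedded TP, whose subject is Omar₁. *Omar₁* c-commands it within that domain and shares its index, so Principle A is satisfied.
*Omar₁* is an R-expression; *himself₁* does not c-command it, and no other NP shares its index, so Principle C is satisfied.
All principles are respected.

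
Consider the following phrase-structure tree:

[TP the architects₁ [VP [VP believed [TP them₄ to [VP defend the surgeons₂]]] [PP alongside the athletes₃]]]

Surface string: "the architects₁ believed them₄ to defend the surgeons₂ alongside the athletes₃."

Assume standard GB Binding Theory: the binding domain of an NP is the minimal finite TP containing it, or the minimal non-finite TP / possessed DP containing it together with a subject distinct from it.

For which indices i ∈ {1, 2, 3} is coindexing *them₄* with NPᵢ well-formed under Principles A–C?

*them* is a pronoun, so Principle B applies: it must be free in its binding domain.
Binding domain of *them₄*: the matrix TP, whose subject is the architects₁.
*the architects₁* c-commands the pronoun within its binding domain → coindexation would violate Principle B.
*the surgeons₂*: the pronoun c-commands this R-expression → coindexation would violate Principle C on *the surgeons₂*.
*the athletes₃* and the pronoun do not c-command one another → neither Principle B nor Principle C is at stake; coindexation permitted.

{3}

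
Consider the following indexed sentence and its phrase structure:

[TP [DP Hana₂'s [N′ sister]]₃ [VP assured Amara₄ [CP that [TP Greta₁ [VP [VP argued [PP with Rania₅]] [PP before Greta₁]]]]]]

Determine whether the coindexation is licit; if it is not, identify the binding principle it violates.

The two coindexed NPs are *Greta₁* (the lower occurrence) and *Greta₁* (the higher occurrence).
*Greta₁* (the lower occurrence) is an R-expression. Principle C requires it to be free everywhere.
*Greta₁* (the higher occurrence) c-commands it and carries the same index.
The R-expression is bound → Principle C violation.

Principle C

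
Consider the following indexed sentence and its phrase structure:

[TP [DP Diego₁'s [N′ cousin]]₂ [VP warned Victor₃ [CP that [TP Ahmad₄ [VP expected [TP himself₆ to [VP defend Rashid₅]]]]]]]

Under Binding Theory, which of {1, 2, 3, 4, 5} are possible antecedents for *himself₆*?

{4}

*himself* is an anaphor, so Principle A applies: it must be bound in its binding domain.
Binding domain of *himself₆*: the embedded TP, whose subject is Ahmad₄.
*Diego₁* does not c-command the anaphor → cannot bind it.
*[Diego₁'s cousin]₂* c-commands the anaphor but is outside its binding domain → cannot satisfy Principle A.
*Victor₃* c-commands the anaphor but is outside its binding domain → cannot satisfy Principle A.
*Ahmad₄* c-commands the anaphor within its binding domain → licit binder.
*Rashid₅* does not c-command the anaphor → cannot bind it.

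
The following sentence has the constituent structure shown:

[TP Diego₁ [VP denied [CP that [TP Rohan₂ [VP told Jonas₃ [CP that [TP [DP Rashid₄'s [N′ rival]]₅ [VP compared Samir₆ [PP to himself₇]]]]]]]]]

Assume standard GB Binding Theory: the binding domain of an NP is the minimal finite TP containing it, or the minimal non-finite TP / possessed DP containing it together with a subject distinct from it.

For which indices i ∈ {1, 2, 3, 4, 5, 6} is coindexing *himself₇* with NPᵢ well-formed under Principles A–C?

*himself* is an anaphor, so Principle A applies: it must be bound in its binding domain.
Binding domain of *himself₇*: the embedded TP, whose subject is [Rashid₄'s rival]₅.
*Diego₁* c-commands the anaphor but is outside its binding domain → cannot satisfy Principle A.
*Rohan₂* c-commands the anaphor but is outside its binding domain → cannot satisfy Principle A.
*Jonas₃* c-commands the anaphor but is outside its binding domain → cannot satisfy Principle A.
*Rashid₄* does not c-command the anaphor → cannot bind it.
*[Rashid₄'s rival]₅* c-commands the anaphor within its binding domain → licit binder.
*Samir₆* c-commands the anaphor within its binding domain → licit binder.

{5, 6}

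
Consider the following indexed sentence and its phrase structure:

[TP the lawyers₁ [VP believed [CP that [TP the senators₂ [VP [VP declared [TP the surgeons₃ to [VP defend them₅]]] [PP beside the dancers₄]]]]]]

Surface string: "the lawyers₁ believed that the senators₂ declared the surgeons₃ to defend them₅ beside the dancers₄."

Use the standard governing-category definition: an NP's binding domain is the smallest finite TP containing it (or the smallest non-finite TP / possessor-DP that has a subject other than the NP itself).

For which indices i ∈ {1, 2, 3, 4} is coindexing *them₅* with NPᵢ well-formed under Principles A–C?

*them* is a pronoun, so Principle B applies: it must be free in its binding domain.
Binding domain of *them₅*: the embedded TP, whose subject is the surgeons₃.
*the lawyers₁* c-commands the pronoun but from outside its binding domain, and is not c-commanded by it → coindexation permitted.
*the senators₂* c-commands the pronoun but from outside its binding domain, and is not c-commanded by it → coindexation permitted.
*the surgeons₃* c-commands the pronoun within its binding domain → coindexation would violate Principle B.
*the dancers₄* and the pronoun do not c-command one another → neither Principle B nor Principle C is at stake; coindexation permitted.

{1, 2, 4}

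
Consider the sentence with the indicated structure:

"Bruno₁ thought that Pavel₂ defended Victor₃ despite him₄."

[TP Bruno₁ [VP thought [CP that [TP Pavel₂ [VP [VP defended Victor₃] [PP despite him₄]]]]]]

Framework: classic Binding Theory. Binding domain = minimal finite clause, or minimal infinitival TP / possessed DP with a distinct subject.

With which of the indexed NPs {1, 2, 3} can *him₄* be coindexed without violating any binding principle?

{1, 3}

*him* is a pronoun, so Principle B applies: it must be free in its binding domain.
Binding domain of *him₄*: the embedded TP, whose subject is Pavel₂.
*Bruno₁* c-commands the pronoun but from outside its binding domain, and is not c-commanded by it → coindexation permitted.
*Pavel₂* c-commands the pronoun within its binding domain → coindexation would violate Principle B.
*Victor₃* and the pronoun do not c-command one another → neither Principle B nor Principle C is at stake; coindexation permitted.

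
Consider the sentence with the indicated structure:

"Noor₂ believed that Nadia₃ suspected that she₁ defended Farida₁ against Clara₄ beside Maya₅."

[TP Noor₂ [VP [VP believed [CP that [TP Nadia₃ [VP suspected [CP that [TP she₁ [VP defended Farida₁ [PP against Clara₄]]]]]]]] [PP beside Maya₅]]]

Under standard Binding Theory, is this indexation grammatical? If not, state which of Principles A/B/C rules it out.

Principle C

The two coindexed NPs are *she₁* and *Farida₁*.
*Farida₁* is an R-expression. Principle C requires it to be free everywhere.
*she₁* c-commands it and carries the same index.
The R-expression is bound → Principle C violation.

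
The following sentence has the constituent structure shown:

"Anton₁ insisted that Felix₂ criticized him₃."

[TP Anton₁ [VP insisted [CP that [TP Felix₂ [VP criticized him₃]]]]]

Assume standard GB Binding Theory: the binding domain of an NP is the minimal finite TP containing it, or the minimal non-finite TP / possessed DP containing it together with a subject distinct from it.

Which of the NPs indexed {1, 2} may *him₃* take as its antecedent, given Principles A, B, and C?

{1}

*him* is a pronoun, so Principle B applies: it must be free in its binding domain.
Binding domain of *him₃*: the embedded TP, whose subject is Felix₂.
*Anton₁* c-commands the pronoun but from outside its binding domain, and is not c-commanded by it → coindexation permitted.
*Felix₂* c-commands the pronoun within its binding domain → coindexation would violate Principle B.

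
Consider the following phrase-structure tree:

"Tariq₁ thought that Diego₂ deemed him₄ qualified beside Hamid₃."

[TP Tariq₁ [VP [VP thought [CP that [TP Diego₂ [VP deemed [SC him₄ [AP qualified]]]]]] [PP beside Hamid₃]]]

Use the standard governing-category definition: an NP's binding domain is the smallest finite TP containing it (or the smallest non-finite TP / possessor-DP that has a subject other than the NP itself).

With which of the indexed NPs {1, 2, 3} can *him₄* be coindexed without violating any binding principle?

{1, 3}

*him* is a pronoun, so Principle B applies: it must be free in its binding domain.
Binding domain of *him₄*: the embedded TP, whose subject is Diego₂.
*Tariq₁* c-commands the pronoun but from outside its binding domain, and is not c-commanded by it → coindexation permitted.
*Diego₂* c-commands the pronoun within its binding domain → coindexation would violate Principle B.
*Hamid₃* and the pronoun do not c-command one another → neither Principle B nor Principle C is at stake; coindexation permitted.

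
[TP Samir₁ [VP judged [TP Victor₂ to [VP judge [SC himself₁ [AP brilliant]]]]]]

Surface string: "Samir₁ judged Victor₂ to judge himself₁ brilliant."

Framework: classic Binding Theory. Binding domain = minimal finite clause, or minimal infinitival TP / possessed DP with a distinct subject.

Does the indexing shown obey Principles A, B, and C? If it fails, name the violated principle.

The two coindexed NPs are *Samir₁* and *himself₁*.
*himself₁* is an anaphor. Principle A requires it to be bound within its binding domain — the embedded TP, whose subject is Victor₂.
Within that domain it is c-commanded by *Victor₂*, which does not share its index.
*Samir₁* does c-command the anaphor, but from outside its binding domain.
The anaphor is unbound in its domain → Principle A violation.

Principle A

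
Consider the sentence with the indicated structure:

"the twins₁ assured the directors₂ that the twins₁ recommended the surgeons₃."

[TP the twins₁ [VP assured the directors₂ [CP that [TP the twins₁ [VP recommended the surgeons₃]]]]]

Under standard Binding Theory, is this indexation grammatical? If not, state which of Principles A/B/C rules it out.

The two coindexed NPs are *the twins₁* (the higher occurrence) and *the twins₁* (the lower occurrence).
*the twins₁* (the lower occurrence) is an R-expression. Principle C requires it to be free everywhere.
*the twins₁* (the higher occurrence) c-commands it and carries the same index.
The R-expression is bound → Principle C violation.

Principle C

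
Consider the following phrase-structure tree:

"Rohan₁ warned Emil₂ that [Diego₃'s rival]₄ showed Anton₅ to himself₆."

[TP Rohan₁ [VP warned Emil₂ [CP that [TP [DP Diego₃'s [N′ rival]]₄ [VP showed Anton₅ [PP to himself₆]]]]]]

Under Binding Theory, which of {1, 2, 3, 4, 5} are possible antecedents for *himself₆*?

{4, 5}

*himself* is an anaphor, so Principle A applies: it must be bound in its binding domain.
Binding domain of *himself₆*: the embedded TP, whose subject is [Diego₃'s rival]₄.
*Rohan₁* c-commands the anaphor but is outside its binding domain → cannot satisfy Principle A.
*Emil₂* c-commands the anaphor but is outside its binding domain → cannot satisfy Principle A.
*Diego₃* does not c-command the anaphor → cannot bind it.
*[Diego₃'s rival]₄* c-commands the anaphor within its binding domain → licit binder.
*Anton₅* c-commands the anaphor within its binding domain → licit binder.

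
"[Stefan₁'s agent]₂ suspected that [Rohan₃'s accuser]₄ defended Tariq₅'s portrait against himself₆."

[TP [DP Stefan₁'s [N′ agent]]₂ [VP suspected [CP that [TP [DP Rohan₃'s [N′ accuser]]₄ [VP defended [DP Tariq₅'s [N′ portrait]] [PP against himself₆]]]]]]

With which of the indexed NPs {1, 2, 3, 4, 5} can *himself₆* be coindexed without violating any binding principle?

*himself* is an anaphor, so Principle A applies: it must be bound in its binding domain.
Binding domain of *himself₆*: the embedded TP, whose subject is [Rohan₃'s accuser]₄.
*Stefan₁* does not c-command the anaphor → cannot bind it.
*[Stefan₁'s agent]₂* c-commands the anaphor but is outside its binding domain → cannot satisfy Principle A.
*Rohan₃* does not c-command the anaphor → cannot bind it.
*[Rohan₃'s accuser]₄* c-commands the anaphor within its binding domain → licit binder.
*Tariq₅* does not c-command the anaphor → cannot bind it.

{4}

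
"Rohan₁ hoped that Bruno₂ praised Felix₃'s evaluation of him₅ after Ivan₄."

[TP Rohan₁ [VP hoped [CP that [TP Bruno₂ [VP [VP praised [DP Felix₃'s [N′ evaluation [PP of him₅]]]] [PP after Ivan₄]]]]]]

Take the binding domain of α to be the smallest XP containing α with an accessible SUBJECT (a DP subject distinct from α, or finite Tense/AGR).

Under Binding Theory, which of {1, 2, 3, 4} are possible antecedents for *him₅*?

*him* is a pronoun, so Principle B applies: it must be free in its binding domain.
Binding domain of *him₅*: the possessed DP, whose subject is Felix₃.
*Rohan₁* c-commands the pronoun but from outside its binding domain, and is not c-commanded by it → coindexation permitted.
*Bruno₂* c-commands the pronoun but from outside its binding domain, and is not c-commanded by it → coindexation permitted.
*Felix₃* c-commands the pronoun within its binding domain → coindexation would violate Principle B.
*Ivan₄* and the pronoun do not c-command one another → neither Principle B nor Principle C is at stake; coindexation permitted.

{1, 2, 4}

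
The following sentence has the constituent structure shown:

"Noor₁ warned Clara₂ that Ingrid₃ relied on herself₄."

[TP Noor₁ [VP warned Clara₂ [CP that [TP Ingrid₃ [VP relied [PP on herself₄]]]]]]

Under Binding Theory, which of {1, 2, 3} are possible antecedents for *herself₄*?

{3}

*herself* is an anaphor, so Principle A applies: it must be bound in its binding domain.
Binding domain of *herself₄*: the embedded TP, whose subject is Ingrid₃.
*Noor₁* c-commands the anaphor but is outside its binding domain → cannot satisfy Principle A.
*Clara₂* c-commands the anaphor but is outside its binding domain → cannot satisfy Principle A.
*Ingrid₃* c-commands the anaphor within its binding domain → licit binder.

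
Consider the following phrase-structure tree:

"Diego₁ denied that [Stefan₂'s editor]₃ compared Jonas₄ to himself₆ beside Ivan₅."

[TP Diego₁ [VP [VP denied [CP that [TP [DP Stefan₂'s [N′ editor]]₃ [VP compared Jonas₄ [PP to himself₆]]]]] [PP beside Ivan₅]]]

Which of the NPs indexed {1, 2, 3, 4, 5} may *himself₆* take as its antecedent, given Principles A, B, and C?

*himself* is an anaphor, so Principle A applies: it must be bound in its binding domain.
Binding domain of *himself₆*: the embedded TP, whose subject is [Stefan₂'s editor]₃.
*Diego₁* c-commands the anaphor but is outside its binding domain → cannot satisfy Principle A.
*Stefan₂* does not c-command the anaphor → cannot bind it.
*[Stefan₂'s editor]₃* c-commands the anaphor within its binding domain → licit binder.
*Jonas₄* c-commands the anaphor within its binding domain → licit binder.
*Ivan₅* does not c-command the anaphor → cannot bind it.

{3, 4}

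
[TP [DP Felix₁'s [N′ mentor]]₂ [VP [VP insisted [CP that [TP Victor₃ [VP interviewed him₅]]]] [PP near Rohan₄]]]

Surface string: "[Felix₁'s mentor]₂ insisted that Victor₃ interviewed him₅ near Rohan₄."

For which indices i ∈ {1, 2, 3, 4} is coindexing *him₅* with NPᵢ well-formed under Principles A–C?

*him* is a pronoun, so Principle B applies: it must be free in its binding domain.
Binding domain of *him₅*: the embedded TP, whose subject is Victor₃.
*Felix₁* and the pronoun do not c-command one another → neither Principle B nor Principle C is at stake; coindexation permitted.
*[Felix₁'s mentor]₂* c-commands the pronoun but from outside its binding domain, and is not c-commanded by it → coindexation permitted.
*Victor₃* c-commands the pronoun within its binding domain → coindexation would violate Principle B.
*Rohan₄* and the pronoun do not c-command one another → neither Principle B nor Principle C is at stake; coindexation permitted.

{1, 2, 4}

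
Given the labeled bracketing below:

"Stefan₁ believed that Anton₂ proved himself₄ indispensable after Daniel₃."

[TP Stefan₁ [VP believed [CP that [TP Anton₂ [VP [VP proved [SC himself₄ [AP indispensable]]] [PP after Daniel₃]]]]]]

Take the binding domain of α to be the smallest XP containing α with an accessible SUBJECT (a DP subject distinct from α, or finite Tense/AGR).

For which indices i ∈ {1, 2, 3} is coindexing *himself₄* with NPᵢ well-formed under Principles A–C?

*himself* is an anaphor, so Principle A applies: it must be bound in its binding domain.
Binding domain of *himself₄*: the embedded TP, whose subject is Anton₂.
*Stefan₁* c-commands the anaphor but is outside its binding domain → cannot satisfy Principle A.
*Anton₂* c-commands the anaphor within its binding domain → licit binder.
*Daniel₃* does not c-command the anaphor → cannot bind it.

{2}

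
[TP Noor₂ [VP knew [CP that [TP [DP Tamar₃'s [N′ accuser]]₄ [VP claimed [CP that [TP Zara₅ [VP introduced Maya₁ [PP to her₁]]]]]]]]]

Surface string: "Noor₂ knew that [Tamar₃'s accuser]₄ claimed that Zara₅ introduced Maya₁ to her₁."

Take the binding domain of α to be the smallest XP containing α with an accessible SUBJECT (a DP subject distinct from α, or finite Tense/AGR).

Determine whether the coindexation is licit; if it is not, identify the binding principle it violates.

Principle B

The two coindexed NPs are *Maya₁* and *her₁*.
*her₁* is a pronoun. Its binding domain is the embedded TP, whose subject is Zara₅.
*Maya₁* c-commands it within that domain and carries the same index.
The pronoun is locally bound → Principle B violation.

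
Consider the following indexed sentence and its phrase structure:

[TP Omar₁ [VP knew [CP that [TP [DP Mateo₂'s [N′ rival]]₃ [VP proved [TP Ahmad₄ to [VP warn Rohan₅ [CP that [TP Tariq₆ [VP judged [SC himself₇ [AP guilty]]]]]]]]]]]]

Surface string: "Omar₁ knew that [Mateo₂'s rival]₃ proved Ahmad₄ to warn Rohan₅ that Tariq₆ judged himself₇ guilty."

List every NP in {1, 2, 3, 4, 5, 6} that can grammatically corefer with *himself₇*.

{6}

*himself* is an anaphor, so Principle A applies: it must be bound in its binding domain.
Binding domain of *himself₇*: the embedded TP, whose subject is Tariq₆.
*Omar₁* c-commands the anaphor but is outside its binding domain → cannot satisfy Principle A.
*Mateo₂* does not c-command the anaphor → cannot bind it.
*[Mateo₂'s rival]₃* c-commands the anaphor but is outside its binding domain → cannot satisfy Principle A.
*Ahmad₄* c-commands the anaphor but is outside its binding domain → cannot satisfy Principle A.
*Rohan₅* c-commands the anaphor but is outside its binding domain → cannot satisfy Principle A.
*Tariq₆* c-commands the anaphor within its binding domain → licit binder.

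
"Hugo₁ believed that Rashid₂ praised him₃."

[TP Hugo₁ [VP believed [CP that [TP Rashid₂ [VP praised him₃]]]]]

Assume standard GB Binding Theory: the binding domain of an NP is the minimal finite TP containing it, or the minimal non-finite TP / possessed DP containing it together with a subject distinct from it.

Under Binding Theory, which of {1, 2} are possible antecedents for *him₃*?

*him* is a pronoun, so Principle B applies: it must be free in its binding domain.
Binding domain of *him₃*: the embedded TP, whose subject is Rashid₂.
*Hugo₁* c-commands the pronoun but from outside its binding domain, and is not c-commanded by it → coindexation permitted.
*Rashid₂* c-commands the pronoun within its binding domain → coindexation would violate Principle B.

{1}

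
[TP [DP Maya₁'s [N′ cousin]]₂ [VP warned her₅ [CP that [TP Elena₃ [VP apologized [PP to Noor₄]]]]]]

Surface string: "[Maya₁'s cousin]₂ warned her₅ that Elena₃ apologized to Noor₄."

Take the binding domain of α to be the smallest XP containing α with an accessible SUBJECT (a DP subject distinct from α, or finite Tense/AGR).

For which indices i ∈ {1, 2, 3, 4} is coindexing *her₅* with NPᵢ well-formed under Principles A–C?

*her* is a pronoun, so Principle B applies: it must be free in its binding domain.
Binding domain of *her₅*: the matrix TP, whose subject is [Maya₁'s cousin]₂.
*Maya₁* and the pronoun do not c-command one another → neither Principle B nor Principle C is at stake; coindexation permitted.
*[Maya₁'s cousin]₂* c-commands the pronoun within its binding domain → coindexation would violate Principle B.
*Elena₃*: the pronoun c-commands this R-expression → coindexation would violate Principle C on *Elena₃*.
*Noor₄*: the pronoun c-commands this R-expression → coindexation would violate Principle C on *Noor₄*.

{1}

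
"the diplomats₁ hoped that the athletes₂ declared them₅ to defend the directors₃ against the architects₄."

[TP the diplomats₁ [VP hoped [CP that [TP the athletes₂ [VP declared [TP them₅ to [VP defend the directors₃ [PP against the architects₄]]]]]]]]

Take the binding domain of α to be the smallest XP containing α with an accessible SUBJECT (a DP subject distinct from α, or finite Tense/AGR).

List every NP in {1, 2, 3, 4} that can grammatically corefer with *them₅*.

*them* is a pronoun, so Principle B applies: it must be free in its binding domain.
Binding domain of *them₅*: the embedded TP, whose subject is the athletes₂.
*the diplomats₁* c-commands the pronoun but from outside its binding domain, and is not c-commanded by it → coindexation permitted.
*the athletes₂* c-commands the pronoun within its binding domain → coindexation would violate Principle B.
*the directors₃*: the pronoun c-commands this R-expression → coindexation would violate Principle C on *the directors₃*.
*the architects₄*: the pronoun c-commands this R-expression → coindexation would violate Principle C on *the architects₄*.

{1}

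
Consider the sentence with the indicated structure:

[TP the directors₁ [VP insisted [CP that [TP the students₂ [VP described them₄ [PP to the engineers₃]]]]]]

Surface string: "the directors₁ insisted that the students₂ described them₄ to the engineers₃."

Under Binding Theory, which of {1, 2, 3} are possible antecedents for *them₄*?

{1}

*them* is a pronoun, so Principle B applies: it must be free in its binding domain.
Binding domain of *them₄*: the embedded TP, whose subject is the students₂.
*the directors₁* c-commands the pronoun but from outside its binding domain, and is not c-commanded by it → coindexation permitted.
*the students₂* c-commands the pronoun within its binding domain → coindexation would violate Principle B.
*the engineers₃*: the pronoun c-commands this R-expression → coindexation would violate Principle C on *the engineers₃*.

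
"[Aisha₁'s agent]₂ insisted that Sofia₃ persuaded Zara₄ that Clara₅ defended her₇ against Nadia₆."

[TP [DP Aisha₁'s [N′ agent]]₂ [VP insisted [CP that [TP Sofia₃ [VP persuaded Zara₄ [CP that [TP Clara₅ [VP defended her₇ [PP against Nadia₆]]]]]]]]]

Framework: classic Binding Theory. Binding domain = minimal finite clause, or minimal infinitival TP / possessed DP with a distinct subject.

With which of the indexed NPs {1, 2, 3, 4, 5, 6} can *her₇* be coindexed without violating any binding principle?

{1, 2, 3, 4}

*her* is a pronoun, so Principle B applies: it must be free in its binding domain.
Binding domain of *her₇*: the embedded TP, whose subject is Clara₅.
*Aisha₁* and the pronoun do not c-command one another → neither Principle B nor Principle C is at stake; coindexation permitted.
*[Aisha₁'s agent]₂* c-commands the pronoun but from outside its binding domain, and is not c-commanded by it → coindexation permitted.
*Sofia₃* c-commands the pronoun but from outside its binding domain, and is not c-commanded by it → coindexation permitted.
*Zara₄* c-commands the pronoun but from outside its binding domain, and is not c-commanded by it → coindexation permitted.
*Clara₅* c-commands the pronoun within its binding domain → coindexation would violate Principle B.
*Nadia₆*: the pronoun c-commands this R-expression → coindexation would violate Principle C on *Nadia₆*.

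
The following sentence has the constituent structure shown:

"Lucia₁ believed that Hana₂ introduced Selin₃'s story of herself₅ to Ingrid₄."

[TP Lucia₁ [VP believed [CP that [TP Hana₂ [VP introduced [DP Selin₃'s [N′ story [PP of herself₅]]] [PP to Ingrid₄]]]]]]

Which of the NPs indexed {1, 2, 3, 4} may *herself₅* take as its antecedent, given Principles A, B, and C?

*herself* is an anaphor, so Principle A applies: it must be bound in its binding domain.
Binding domain of *herself₅*: the possessed DP, whose subject is Selin₃.
*Lucia₁* c-commands the anaphor but is outside its binding domain → cannot satisfy Principle A.
*Hana₂* c-commands the anaphor but is outside its binding domain → cannot satisfy Principle A.
*Selin₃* c-commands the anaphor within its binding domain → licit binder.
*Ingrid₄* does not c-command the anaphor → cannot bind it.

{3}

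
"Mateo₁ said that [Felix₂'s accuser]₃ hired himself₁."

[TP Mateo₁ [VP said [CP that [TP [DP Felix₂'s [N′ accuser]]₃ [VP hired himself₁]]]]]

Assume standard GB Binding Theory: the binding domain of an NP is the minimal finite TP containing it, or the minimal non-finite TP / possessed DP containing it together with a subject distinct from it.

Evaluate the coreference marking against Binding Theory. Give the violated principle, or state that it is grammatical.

The two coindexed NPs are *Mateo₁* and *himself₁*.
*himself₁* is an anaphor. Principle A requires it to be bound within its binding domain — the embedded TP, whose subject is [Felix₂'s accuser]₃.
Within that domain it is c-commanded by *[Felix₂'s accuser]₃*, which does not share its index.
*Mateo₁* does c-command the anaphor, but from outside its binding domain.
The anaphor is unbound in its domain → Principle A violation.

Principle A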